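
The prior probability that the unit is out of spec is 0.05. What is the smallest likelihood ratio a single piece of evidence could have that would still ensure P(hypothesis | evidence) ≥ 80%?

76

Prior odds = 0.05/0.95 = 1/19.
Target odds = 0.8/0.2 = 4.
Required Bayes factor = 4 ÷ (1/19) = 76.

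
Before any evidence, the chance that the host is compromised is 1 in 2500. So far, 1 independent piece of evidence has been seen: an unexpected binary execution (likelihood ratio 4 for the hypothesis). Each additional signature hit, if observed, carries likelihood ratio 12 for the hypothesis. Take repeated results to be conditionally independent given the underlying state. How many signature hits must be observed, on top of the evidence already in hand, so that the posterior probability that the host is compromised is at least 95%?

4

Prior odds = 0.0004/0.9996 = 1/2499.
Bayes factor of the evidence already in hand = 4.
Odds after that evidence = (1/2499) × 4 = 4/2499.
Target odds = 0.95/0.05 = 19.
Need 12ⁿ ≥ 19 ÷ (4/2499) = 11870.25.
12³ = 1728 falls short of 11870.25 but 12⁴ = 20736 reaches it, so n = 4.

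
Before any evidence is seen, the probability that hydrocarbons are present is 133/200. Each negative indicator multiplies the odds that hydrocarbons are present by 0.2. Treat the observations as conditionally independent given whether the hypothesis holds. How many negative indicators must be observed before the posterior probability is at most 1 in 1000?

Prior odds: 0.665 ÷ 0.335 = 133/67.
Likelihood ratio per negative indicator = 0.2.
Target odds: 0.001 ÷ 0.999 = 1/999.
Need (133/67) × 0.2ⁿ ≤ 1/999, i.e. 0.2ⁿ ≤ 67/132867.
0.2⁴ = 0.0016 is still above 67/132867 but 0.2⁵ = 0.00032 is at or below it, so n = 5.

5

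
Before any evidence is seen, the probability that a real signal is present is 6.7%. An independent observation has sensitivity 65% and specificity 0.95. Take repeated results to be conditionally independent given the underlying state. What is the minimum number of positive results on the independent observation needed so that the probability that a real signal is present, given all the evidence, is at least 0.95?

3

Prior odds = 0.067/0.933 = 67/933.
False-positive rate = 1 − 0.95 = 0.05; likelihood ratio of a positive = 0.65/0.05 = 13.
Target posterior odds = 0.95/0.05 = 19.
Need (67/933) × 13ⁿ ≥ 19, i.e. 13ⁿ ≥ 17727/67.
13² = 169 falls short of 17727/67 but 13³ = 2197 reaches it, so n = 3.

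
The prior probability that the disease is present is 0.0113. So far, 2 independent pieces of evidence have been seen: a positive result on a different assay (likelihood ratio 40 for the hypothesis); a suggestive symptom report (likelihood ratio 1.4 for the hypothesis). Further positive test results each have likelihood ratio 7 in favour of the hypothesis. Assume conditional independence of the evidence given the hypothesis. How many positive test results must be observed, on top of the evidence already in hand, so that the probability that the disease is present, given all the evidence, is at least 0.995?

3

Prior odds = 0.0113/0.9887 = 113/9887.
Combined Bayes factor of the evidence already in hand = 40 × 1.4 = 56.
Odds after that evidence = (113/9887) × 56 = 6328/9887.
Target odds = 0.995/0.005 = 199.
Need 7ⁿ ≥ 199 ÷ (6328/9887) = 1967513/6328.
7² = 49 falls short of 1967513/6328 but 7³ = 343 reaches it, so n = 3.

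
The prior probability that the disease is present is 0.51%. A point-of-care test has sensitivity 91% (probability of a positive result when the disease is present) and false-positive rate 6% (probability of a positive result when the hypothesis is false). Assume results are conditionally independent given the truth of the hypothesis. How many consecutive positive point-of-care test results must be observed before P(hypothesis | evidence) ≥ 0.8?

3

Prior odds = 0.0051/0.9949 = 51/9949.
Likelihood ratio of a positive result = 0.91/0.06 = 91/6.
Target posterior odds = 0.8/0.2 = 4.
Need (51/9949) × (91/6)ⁿ ≥ 4, i.e. (91/6)ⁿ ≥ 39796/51.
(91/6)² = 8281/36 falls short of 39796/51 but (91/6)³ = 753571/216 reaches it, so n = 3.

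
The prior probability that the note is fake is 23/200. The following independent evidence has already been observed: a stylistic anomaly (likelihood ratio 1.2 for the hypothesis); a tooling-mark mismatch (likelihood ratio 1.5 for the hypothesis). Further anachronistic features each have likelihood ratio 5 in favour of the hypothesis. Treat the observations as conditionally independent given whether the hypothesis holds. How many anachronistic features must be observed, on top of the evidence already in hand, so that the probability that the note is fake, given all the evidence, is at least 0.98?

4

Prior odds = 0.115/0.885 = 23/177.
Combined Bayes factor of the evidence already in hand = 1.2 × 1.5 = 1.8.
Odds after that evidence = (23/177) × 1.8 = 69/295.
Target odds = 0.98/0.02 = 49.
Need 5ⁿ ≥ 49 ÷ (69/295) = 14455/69.
5³ = 125 falls short of 14455/69 but 5⁴ = 625 reaches it, so n = 4.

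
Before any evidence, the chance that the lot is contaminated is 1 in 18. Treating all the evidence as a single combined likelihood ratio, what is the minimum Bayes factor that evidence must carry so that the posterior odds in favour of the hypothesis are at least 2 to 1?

34

Prior odds = (1/18)/(17/18) = 1/17.
Target odds = 2.
Required Bayes factor = 2 ÷ (1/17) = 34.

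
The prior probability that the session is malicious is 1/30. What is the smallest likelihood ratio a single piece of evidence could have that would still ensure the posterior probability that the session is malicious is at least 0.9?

261

Prior odds = (1/30)/(29/30) = 1/29.
Target odds = 0.9/0.1 = 9.
Required Bayes factor = 9 ÷ (1/29) = 261.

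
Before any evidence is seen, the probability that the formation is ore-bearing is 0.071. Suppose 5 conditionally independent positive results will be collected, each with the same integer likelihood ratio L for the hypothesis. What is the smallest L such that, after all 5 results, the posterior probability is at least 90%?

Prior odds = 0.071/0.929 = 71/929.
Target odds = 0.9/0.1 = 9.
Need L⁵ ≥ 9 ÷ (71/929) = 8361/71.
2⁵ = 32 < 8361/71 ≤ 243 = 3⁵, so L = 3.

3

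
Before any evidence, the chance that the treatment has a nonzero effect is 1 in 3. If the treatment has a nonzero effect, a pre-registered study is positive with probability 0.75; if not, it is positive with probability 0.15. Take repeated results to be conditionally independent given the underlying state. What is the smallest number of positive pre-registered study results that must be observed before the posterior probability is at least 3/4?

Prior odds = (1/3)/(2/3) = 0.5.
Likelihood ratio of a positive = 0.75/0.15 = 5.
Target posterior odds = 0.75/0.25 = 3.
Require 5ⁿ ≥ 3 ÷ 0.5 = 6.
5¹ = 5 falls short of 6 but 5² = 25 reaches it, so n = 2.

2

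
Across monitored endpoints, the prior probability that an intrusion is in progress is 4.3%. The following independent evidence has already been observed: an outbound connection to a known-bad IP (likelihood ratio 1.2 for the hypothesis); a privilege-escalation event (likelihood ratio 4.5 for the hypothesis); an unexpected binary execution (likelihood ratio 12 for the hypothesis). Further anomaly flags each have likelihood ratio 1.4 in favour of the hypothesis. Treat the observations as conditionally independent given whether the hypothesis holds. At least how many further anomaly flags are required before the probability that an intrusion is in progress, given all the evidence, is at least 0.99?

11

Prior odds = 0.043/0.957 = 43/957.
Combined Bayes factor of the evidence already in hand = 1.2 × 4.5 × 12 = 64.8.
Odds after that evidence = (43/957) × 64.8 = 4644/1595.
Target odds = 0.99/0.01 = 99.
Need 1.4ⁿ ≥ 99 ÷ (4644/1595) = 17545/516.
1.4¹⁰ = 282475249/9765625 falls short of 17545/516 but 1.4¹¹ ≈40.4957 reaches it, so n = 11.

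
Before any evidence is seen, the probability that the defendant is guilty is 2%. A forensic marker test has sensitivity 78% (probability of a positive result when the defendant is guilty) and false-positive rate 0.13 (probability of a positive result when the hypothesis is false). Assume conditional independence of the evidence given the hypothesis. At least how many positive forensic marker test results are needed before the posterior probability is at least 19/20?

Prior odds = 0.02/0.98 = 1/49.
Likelihood ratio of a positive result = 0.78/0.13 = 6.
Target odds: 0.95 ÷ 0.05 = 19.
Need (1/49) × 6ⁿ ≥ 19, i.e. 6ⁿ ≥ 931.
6³ = 216 falls short of 931 but 6⁴ = 1296 reaches it, so n = 4.

4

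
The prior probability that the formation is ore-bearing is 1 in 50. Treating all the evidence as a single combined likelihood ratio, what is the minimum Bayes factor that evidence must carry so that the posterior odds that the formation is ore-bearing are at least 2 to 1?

98

Prior odds = 0.02/0.98 = 1/49.
Target odds = 2.
Required Bayes factor = 2 ÷ (1/49) = 98.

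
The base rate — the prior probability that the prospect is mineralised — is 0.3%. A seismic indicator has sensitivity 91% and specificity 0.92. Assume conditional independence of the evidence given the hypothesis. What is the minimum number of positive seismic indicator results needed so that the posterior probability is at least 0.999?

Prior odds = 0.003/0.997 = 3/997.
False-positive rate = 1 − 0.92 = 0.08; likelihood ratio of a positive = 0.91/0.08 = 11.375.
Target odds: 0.999 ÷ 0.001 = 999.
Need (3/997) × 11.375ⁿ ≥ 999, i.e. 11.375ⁿ ≥ 332001.
11.375⁵ ≈190439 falls short of 332001 but 11.375⁶ ≈2.16625e+06 reaches it, so n = 6.

6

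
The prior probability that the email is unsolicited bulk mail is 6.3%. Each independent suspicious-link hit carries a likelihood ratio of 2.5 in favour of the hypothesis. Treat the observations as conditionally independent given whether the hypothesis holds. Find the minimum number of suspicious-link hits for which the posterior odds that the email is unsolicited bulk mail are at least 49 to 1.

Prior odds: 0.063 ÷ 0.937 = 63/937.
Likelihood ratio per suspicious-link hit = 2.5.
Target odds = 49.
Need (63/937) × 2.5ⁿ ≥ 49, i.e. 2.5ⁿ ≥ 6559/9.
2.5⁷ = 610.3515625 falls short of 6559/9 but 2.5⁸ = 390625/256 reaches it, so n = 8.

8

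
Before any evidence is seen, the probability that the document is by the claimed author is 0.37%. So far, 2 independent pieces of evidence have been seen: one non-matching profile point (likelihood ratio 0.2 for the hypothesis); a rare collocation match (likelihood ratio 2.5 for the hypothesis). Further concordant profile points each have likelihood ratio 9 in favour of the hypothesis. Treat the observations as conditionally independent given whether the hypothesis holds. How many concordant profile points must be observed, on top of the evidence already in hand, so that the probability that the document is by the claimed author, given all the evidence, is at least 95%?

5

Prior odds = 0.0037/0.9963 = 37/9963.
Combined Bayes factor of the evidence already in hand = 0.2 × 2.5 = 0.5.
Odds after that evidence = (37/9963) × 0.5 = 37/19926.
Target odds = 0.95/0.05 = 19.
Need 9ⁿ ≥ 19 ÷ (37/19926) = 378594/37.
9⁴ = 6561 falls short of 378594/37 but 9⁵ = 59049 reaches it, so n = 5.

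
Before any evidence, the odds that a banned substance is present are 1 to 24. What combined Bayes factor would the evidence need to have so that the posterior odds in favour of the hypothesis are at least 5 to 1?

Prior odds = 1/24.
Target odds = 5.
Required Bayes factor = 5 ÷ (1/24) = 120.

120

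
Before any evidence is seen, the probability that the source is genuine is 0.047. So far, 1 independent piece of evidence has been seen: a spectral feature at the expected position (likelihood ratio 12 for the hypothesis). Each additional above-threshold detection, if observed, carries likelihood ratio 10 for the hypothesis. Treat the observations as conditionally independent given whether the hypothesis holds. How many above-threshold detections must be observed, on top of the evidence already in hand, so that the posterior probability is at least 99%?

Prior odds = 0.047/0.953 = 47/953.
Bayes factor of the evidence already in hand = 12.
Odds after that evidence = (47/953) × 12 = 564/953.
Target odds = 0.99/0.01 = 99.
Need 10ⁿ ≥ 99 ÷ (564/953) = 31449/188.
10² = 100 falls short of 31449/188 but 10³ = 1000 reaches it, so n = 3.

3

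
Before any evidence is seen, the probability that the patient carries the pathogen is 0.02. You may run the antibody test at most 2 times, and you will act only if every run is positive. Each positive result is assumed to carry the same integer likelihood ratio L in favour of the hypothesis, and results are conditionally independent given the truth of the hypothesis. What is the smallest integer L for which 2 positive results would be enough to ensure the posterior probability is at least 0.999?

222

Prior odds = 0.02/0.98 = 1/49.
Target odds = 0.999/0.001 = 999.
Need L² ≥ 999 ÷ (1/49) = 48951.
221² = 48841 < 48951 ≤ 49284 = 222², so L = 222.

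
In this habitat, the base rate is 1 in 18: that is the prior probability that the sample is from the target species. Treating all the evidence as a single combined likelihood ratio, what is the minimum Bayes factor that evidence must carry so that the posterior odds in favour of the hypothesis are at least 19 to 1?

323

Prior odds = (1/18)/(17/18) = 1/17.
Target odds = 19.
Required Bayes factor = 19 ÷ (1/17) = 323.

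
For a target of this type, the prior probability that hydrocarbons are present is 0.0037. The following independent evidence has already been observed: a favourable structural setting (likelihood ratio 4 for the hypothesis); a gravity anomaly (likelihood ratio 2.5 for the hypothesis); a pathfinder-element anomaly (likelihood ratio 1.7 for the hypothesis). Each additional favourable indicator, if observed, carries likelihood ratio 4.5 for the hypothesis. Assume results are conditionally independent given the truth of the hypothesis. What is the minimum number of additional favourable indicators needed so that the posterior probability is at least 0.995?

6

Prior odds = 0.0037/0.9963 = 37/9963.
Combined Bayes factor of the evidence already in hand = 4 × 2.5 × 1.7 = 17.
Odds after that evidence = (37/9963) × 17 = 629/9963.
Target odds = 0.995/0.005 = 199.
Need 4.5ⁿ ≥ 199 ÷ (629/9963) = 1982637/629.
4.5⁵ = 1845.28125 falls short of 1982637/629 but 4.5⁶ = 8303.765625 reaches it, so n = 6.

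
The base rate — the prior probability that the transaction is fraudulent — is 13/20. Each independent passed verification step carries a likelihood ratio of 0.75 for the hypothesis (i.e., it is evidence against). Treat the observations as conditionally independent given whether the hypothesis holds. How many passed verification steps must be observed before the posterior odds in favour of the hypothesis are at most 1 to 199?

21

Prior odds = 0.65/0.35 = 13/7.
Likelihood ratio per passed verification step = 0.75.
Target odds = 1/199.
Need (13/7) × 0.75ⁿ ≤ 1/199, i.e. 0.75ⁿ ≤ 7/2587.
0.75²⁰ ≈0.00317121 is still above 7/2587 but 0.75²¹ ≈0.00237841 is at or below it, so n = 21.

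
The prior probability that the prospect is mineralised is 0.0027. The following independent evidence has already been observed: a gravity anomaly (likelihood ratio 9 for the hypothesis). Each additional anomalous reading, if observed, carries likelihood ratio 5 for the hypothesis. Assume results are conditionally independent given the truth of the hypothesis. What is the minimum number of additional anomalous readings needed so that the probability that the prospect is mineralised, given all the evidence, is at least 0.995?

Prior odds = 0.0027/0.9973 = 27/9973.
Bayes factor of the evidence already in hand = 9.
Odds after that evidence = (27/9973) × 9 = 243/9973.
Target odds = 0.995/0.005 = 199.
Need 5ⁿ ≥ 199 ÷ (243/9973) = 1984627/243.
5⁵ = 3125 falls short of 1984627/243 but 5⁶ = 15625 reaches it, so n = 6.

6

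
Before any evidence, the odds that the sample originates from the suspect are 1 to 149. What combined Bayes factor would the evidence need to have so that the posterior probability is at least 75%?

Prior odds = 1/149.
Target odds = 0.75/0.25 = 3.
Required Bayes factor = 3 ÷ (1/149) = 447.

447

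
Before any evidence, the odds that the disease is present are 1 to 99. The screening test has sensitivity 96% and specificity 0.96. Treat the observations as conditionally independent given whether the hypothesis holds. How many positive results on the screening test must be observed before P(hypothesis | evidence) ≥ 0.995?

Prior odds = 1/99.
False-positive rate = 1 − 0.96 = 0.04; likelihood ratio of a positive = 0.96/0.04 = 24.
Target odds: 0.995 ÷ 0.005 = 199.
Require 24ⁿ ≥ 199 ÷ (1/99) = 19701.
24³ = 13824 falls short of 19701 but 24⁴ = 331776 reaches it, so n = 4.

4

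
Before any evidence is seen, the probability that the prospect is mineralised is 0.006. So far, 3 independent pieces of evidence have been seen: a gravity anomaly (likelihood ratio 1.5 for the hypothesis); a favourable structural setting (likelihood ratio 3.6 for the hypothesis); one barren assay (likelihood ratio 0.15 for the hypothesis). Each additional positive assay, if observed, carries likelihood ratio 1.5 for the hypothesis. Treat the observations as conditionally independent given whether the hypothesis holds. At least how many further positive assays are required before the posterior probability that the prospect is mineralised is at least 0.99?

Prior odds = 0.006/0.994 = 3/497.
Combined Bayes factor of the evidence already in hand = 1.5 × 3.6 × 0.15 = 0.81.
Odds after that evidence = (3/497) × 0.81 = 243/49700.
Target odds = 0.99/0.01 = 99.
Need 1.5ⁿ ≥ 99 ÷ (243/49700) = 546700/27.
1.5²⁴ ≈16834.1 falls short of 546700/27 but 1.5²⁵ ≈25251.2 reaches it, so n = 25.

25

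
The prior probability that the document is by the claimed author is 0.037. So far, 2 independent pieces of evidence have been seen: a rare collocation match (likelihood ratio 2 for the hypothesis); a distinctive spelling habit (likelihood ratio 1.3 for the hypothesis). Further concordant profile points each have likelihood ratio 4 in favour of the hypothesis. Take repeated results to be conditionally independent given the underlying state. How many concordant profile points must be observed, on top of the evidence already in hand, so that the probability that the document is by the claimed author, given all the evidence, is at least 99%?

Prior odds = 0.037/0.963 = 37/963.
Combined Bayes factor of the evidence already in hand = 2 × 1.3 = 2.6.
Odds after that evidence = (37/963) × 2.6 = 481/4815.
Target odds = 0.99/0.01 = 99.
Need 4ⁿ ≥ 99 ÷ (481/4815) = 476685/481.
4⁴ = 256 falls short of 476685/481 but 4⁵ = 1024 reaches it, so n = 5.

5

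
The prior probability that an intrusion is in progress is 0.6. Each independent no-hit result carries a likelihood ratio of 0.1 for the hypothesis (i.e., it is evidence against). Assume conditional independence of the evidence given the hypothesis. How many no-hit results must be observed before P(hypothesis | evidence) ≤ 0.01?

Prior odds = 0.6/0.4 = 1.5.
Likelihood ratio per no-hit result = 0.1.
Target posterior odds = 0.01/0.99 = 1/99.
Need 1.5 × 0.1ⁿ ≤ 1/99, i.e. 0.1ⁿ ≤ 2/297.
0.1² = 0.01 is still above 2/297 but 0.1³ = 0.001 is at or below it, so n = 3.

3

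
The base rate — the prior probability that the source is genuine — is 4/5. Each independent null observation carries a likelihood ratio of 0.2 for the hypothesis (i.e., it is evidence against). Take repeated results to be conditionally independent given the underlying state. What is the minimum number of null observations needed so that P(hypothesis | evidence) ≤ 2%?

Prior odds: 0.8 ÷ 0.2 = 4.
Likelihood ratio per null observation = 0.2.
Target posterior odds = 0.02/0.98 = 1/49.
Require 0.2ⁿ ≤ 1/49 ÷ 4 = 1/196.
0.2³ = 0.008 is still above 1/196 but 0.2⁴ = 0.0016 is at or below it, so n = 4.

4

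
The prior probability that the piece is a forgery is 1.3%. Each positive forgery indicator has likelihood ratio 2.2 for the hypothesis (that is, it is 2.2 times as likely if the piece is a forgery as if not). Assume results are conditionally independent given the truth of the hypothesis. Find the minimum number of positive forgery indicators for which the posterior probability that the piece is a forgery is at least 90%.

Prior odds: 0.013 ÷ 0.987 = 13/987.
Likelihood ratio per positive forgery indicator = 2.2.
Target posterior odds = 0.9/0.1 = 9.
Need (13/987) × 2.2ⁿ ≥ 9, i.e. 2.2ⁿ ≥ 8883/13.
2.2⁸ = 214358881/390625 falls short of 8883/13 but 2.2⁹ ≈1207.27 reaches it, so n = 9.

9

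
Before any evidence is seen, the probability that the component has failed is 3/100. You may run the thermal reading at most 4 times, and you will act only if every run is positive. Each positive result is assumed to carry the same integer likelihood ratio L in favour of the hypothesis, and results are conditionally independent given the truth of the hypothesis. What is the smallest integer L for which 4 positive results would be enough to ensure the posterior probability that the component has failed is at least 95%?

5

Prior odds = 0.03/0.97 = 3/97.
Target odds = 0.95/0.05 = 19.
Need L⁴ ≥ 19 ÷ (3/97) = 1843/3.
4⁴ = 256 < 1843/3 ≤ 625 = 5⁴, so L = 5.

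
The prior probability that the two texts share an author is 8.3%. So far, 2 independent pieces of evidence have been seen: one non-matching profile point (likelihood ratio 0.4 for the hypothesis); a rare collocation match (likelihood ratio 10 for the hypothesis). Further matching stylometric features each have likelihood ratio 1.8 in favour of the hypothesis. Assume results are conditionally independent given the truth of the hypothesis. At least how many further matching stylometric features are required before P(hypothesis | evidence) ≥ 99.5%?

11

Prior odds = 0.083/0.917 = 83/917.
Combined Bayes factor of the evidence already in hand = 0.4 × 10 = 4.
Odds after that evidence = (83/917) × 4 = 332/917.
Target odds = 0.995/0.005 = 199.
Need 1.8ⁿ ≥ 199 ÷ (332/917) = 182483/332.
1.8¹⁰ ≈357.047 falls short of 182483/332 but 1.8¹¹ ≈642.684 reaches it, so n = 11.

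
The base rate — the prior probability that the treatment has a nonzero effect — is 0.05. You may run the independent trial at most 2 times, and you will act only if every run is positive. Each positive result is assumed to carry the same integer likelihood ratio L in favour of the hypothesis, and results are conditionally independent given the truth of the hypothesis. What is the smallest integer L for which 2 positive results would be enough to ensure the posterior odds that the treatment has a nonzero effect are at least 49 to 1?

Prior odds = 0.05/0.95 = 1/19.
Target odds = 49.
Need L² ≥ 49 ÷ (1/19) = 931.
30² = 900 < 931 ≤ 961 = 31², so L = 31.

31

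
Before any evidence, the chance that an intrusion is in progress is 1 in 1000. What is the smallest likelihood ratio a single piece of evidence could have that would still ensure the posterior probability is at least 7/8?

6993

Prior odds = 0.001/0.999 = 1/999.
Target odds = 0.875/0.125 = 7.
Required Bayes factor = 7 ÷ (1/999) = 6993.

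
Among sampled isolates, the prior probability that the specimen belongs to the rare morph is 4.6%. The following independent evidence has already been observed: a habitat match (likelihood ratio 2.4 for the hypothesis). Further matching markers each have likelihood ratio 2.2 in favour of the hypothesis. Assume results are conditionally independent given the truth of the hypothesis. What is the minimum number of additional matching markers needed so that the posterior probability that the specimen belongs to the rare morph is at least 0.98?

8

Prior odds = 0.046/0.954 = 23/477.
Bayes factor of the evidence already in hand = 2.4.
Odds after that evidence = (23/477) × 2.4 = 92/795.
Target odds = 0.98/0.02 = 49.
Need 2.2ⁿ ≥ 49 ÷ (92/795) = 38955/92.
2.2⁷ = 19487171/78125 falls short of 38955/92 but 2.2⁸ = 214358881/390625 reaches it, so n = 8.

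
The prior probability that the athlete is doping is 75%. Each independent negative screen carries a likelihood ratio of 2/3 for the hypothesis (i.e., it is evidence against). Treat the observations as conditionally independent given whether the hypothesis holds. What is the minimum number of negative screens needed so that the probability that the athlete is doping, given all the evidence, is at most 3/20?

Prior odds = 0.75/0.25 = 3.
Likelihood ratio per negative screen = 2/3.
Target odds: 0.15 ÷ 0.85 = 3/17.
Need 3 × (2/3)ⁿ ≤ 3/17, i.e. (2/3)ⁿ ≤ 1/17.
(2/3)⁶ = 64/729 is still above 1/17 but (2/3)⁷ = 128/2187 is at or below it, so n = 7.

7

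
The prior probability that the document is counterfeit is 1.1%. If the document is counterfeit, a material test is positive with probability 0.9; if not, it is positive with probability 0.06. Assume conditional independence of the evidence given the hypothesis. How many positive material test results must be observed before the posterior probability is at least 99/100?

4

Prior odds = 0.011/0.989 = 11/989.
Likelihood ratio of a positive = 0.9/0.06 = 15.
Target posterior odds = 0.99/0.01 = 99.
Require 15ⁿ ≥ 99 ÷ (11/989) = 8901.
15³ = 3375 falls short of 8901 but 15⁴ = 50625 reaches it, so n = 4.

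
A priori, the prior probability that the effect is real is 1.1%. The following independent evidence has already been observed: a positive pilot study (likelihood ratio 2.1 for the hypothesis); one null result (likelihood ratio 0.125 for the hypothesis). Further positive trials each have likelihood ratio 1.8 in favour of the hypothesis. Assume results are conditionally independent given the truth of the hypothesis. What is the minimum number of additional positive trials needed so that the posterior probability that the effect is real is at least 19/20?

15

Prior odds = 0.011/0.989 = 11/989.
Combined Bayes factor of the evidence already in hand = 2.1 × 0.125 = 0.2625.
Odds after that evidence = (11/989) × 0.2625 = 231/79120.
Target odds = 0.95/0.05 = 19.
Need 1.8ⁿ ≥ 19 ÷ (231/79120) = 1503280/231.
1.8¹⁴ ≈3748.13 falls short of 1503280/231 but 1.8¹⁵ ≈6746.64 reaches it, so n = 15.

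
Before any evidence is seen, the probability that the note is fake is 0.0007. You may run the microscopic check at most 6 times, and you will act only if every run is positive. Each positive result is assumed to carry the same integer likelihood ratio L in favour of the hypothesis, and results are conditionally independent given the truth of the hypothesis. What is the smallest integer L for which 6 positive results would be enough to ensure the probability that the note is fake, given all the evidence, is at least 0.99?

Prior odds = 0.0007/0.9993 = 7/9993.
Target odds = 0.99/0.01 = 99.
Need L⁶ ≥ 99 ÷ (7/9993) = 989307/7.
7⁶ = 117649 < 989307/7 ≤ 262144 = 8⁶, so L = 8.

8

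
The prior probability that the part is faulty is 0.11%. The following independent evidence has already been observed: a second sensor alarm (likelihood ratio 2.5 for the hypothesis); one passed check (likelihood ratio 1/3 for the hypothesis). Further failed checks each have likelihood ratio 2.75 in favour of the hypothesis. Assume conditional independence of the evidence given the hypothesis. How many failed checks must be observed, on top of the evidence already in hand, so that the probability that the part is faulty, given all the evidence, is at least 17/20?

9

Prior odds = 0.0011/0.9989 = 11/9989.
Combined Bayes factor of the evidence already in hand = 2.5 × (1/3) = 5/6.
Odds after that evidence = (11/9989) × 5/6 = 55/59934.
Target odds = 0.85/0.15 = 17/3.
Need 2.75ⁿ ≥ 17/3 ÷ (55/59934) = 339626/55.
2.75⁸ = 214358881/65536 falls short of 339626/55 but 2.75⁹ ≈8994.86 reaches it, so n = 9.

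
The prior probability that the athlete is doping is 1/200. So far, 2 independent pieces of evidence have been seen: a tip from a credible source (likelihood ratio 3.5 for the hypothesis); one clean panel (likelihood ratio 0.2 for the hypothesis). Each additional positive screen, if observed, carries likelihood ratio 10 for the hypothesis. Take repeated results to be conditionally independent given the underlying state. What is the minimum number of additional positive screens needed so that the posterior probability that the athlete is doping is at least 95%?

4

Prior odds = 0.005/0.995 = 1/199.
Combined Bayes factor of the evidence already in hand = 3.5 × 0.2 = 0.7.
Odds after that evidence = (1/199) × 0.7 = 7/1990.
Target odds = 0.95/0.05 = 19.
Need 10ⁿ ≥ 19 ÷ (7/1990) = 37810/7.
10³ = 1000 falls short of 37810/7 but 10⁴ = 10000 reaches it, so n = 4.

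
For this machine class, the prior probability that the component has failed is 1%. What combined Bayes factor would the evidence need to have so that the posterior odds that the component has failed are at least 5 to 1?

495

Prior odds = 0.01/0.99 = 1/99.
Target odds = 5.
Required Bayes factor = 5 ÷ (1/99) = 495.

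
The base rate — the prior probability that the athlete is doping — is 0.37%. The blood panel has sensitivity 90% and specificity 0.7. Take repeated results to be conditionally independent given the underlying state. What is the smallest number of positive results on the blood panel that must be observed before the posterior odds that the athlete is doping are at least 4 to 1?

7

Prior odds: 0.0037 ÷ 0.9963 = 37/9963.
False-positive rate = 1 − 0.7 = 0.3; likelihood ratio of a positive = 0.9/0.3 = 3.
Target odds = 4.
Need (37/9963) × 3ⁿ ≥ 4, i.e. 3ⁿ ≥ 39852/37.
3⁶ = 729 falls short of 39852/37 but 3⁷ = 2187 reaches it, so n = 7.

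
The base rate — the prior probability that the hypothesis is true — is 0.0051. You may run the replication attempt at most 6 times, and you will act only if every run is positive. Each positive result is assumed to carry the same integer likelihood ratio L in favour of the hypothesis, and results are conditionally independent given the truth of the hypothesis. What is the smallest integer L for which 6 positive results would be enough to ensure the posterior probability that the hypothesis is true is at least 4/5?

Prior odds = 0.0051/0.9949 = 51/9949.
Target odds = 0.8/0.2 = 4.
Need L⁶ ≥ 4 ÷ (51/9949) = 39796/51.
3⁶ = 729 < 39796/51 ≤ 4096 = 4⁶, so L = 4.

4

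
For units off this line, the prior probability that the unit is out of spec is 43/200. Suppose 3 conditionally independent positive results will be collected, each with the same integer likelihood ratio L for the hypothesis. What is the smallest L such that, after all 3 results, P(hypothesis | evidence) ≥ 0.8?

3

Prior odds = 0.215/0.785 = 43/157.
Target odds = 0.8/0.2 = 4.
Need L³ ≥ 4 ÷ (43/157) = 628/43.
2³ = 8 < 628/43 ≤ 27 = 3³, so L = 3.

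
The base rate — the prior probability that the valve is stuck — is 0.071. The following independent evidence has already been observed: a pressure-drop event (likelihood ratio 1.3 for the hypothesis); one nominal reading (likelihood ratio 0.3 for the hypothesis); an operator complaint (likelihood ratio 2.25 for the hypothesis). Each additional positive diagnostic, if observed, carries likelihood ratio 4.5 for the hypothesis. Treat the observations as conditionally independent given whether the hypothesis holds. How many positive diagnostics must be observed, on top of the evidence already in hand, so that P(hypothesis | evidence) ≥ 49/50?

5

Prior odds = 0.071/0.929 = 71/929.
Combined Bayes factor of the evidence already in hand = 1.3 × 0.3 × 2.25 = 0.8775.
Odds after that evidence = (71/929) × 0.8775 = 24921/371600.
Target odds = 0.98/0.02 = 49.
Need 4.5ⁿ ≥ 49 ÷ (24921/371600) = 18208400/24921.
4.5⁴ = 410.0625 falls short of 18208400/24921 but 4.5⁵ = 1845.28125 reaches it, so n = 5.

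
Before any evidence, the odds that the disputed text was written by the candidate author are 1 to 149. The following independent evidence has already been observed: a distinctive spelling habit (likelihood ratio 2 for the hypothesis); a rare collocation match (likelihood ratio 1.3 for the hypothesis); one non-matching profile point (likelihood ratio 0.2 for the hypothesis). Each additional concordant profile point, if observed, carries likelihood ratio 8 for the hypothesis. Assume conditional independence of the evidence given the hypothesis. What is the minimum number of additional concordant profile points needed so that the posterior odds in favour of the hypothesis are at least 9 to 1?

4

Prior odds = 1/149.
Combined Bayes factor of the evidence already in hand = 2 × 1.3 × 0.2 = 0.52.
Odds after that evidence = (1/149) × 0.52 = 13/3725.
Target odds = 9.
Need 8ⁿ ≥ 9 ÷ (13/3725) = 33525/13.
8³ = 512 falls short of 33525/13 but 8⁴ = 4096 reaches it, so n = 4.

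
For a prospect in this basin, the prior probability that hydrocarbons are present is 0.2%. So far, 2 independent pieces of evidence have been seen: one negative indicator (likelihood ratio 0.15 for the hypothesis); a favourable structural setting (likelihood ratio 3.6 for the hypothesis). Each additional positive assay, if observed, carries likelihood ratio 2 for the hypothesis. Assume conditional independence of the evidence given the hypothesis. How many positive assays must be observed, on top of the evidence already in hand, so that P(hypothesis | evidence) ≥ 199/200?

18

Prior odds = 0.002/0.998 = 1/499.
Combined Bayes factor of the evidence already in hand = 0.15 × 3.6 = 0.54.
Odds after that evidence = (1/499) × 0.54 = 27/24950.
Target odds = 0.995/0.005 = 199.
Need 2ⁿ ≥ 199 ÷ (27/24950) = 4965050/27.
2¹⁷ = 131072 falls short of 4965050/27 but 2¹⁸ = 262144 reaches it, so n = 18.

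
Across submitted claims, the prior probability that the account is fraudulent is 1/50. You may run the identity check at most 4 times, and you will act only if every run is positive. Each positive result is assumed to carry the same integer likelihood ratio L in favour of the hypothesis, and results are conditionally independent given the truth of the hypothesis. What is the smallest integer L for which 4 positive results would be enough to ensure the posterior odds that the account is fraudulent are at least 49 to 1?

7

Prior odds = 0.02/0.98 = 1/49.
Target odds = 49.
Need L⁴ ≥ 49 ÷ (1/49) = 2401.
6⁴ = 1296 < 2401 ≤ 2401 = 7⁴, so L = 7.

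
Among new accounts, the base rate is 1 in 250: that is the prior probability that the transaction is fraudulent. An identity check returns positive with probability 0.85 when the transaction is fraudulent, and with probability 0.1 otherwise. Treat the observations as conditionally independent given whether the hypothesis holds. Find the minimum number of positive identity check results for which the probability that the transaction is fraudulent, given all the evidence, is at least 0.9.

Prior odds: 0.004 ÷ 0.996 = 1/249.
Likelihood ratio of a positive result = 0.85/0.1 = 8.5.
Target posterior odds = 0.9/0.1 = 9.
Require 8.5ⁿ ≥ 9 ÷ (1/249) = 2241.
8.5³ = 614.125 falls short of 2241 but 8.5⁴ = 5220.0625 reaches it, so n = 4.

4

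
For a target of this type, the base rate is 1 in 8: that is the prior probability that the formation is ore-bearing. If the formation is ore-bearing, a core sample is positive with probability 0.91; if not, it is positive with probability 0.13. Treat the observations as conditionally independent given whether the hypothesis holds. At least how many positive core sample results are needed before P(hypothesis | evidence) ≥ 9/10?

3

Prior odds: 0.125 ÷ 0.875 = 1/7.
Likelihood ratio of a positive = 0.91/0.13 = 7.
Target posterior odds = 0.9/0.1 = 9.
Require 7ⁿ ≥ 9 ÷ (1/7) = 63.
7² = 49 falls short of 63 but 7³ = 343 reaches it, so n = 3.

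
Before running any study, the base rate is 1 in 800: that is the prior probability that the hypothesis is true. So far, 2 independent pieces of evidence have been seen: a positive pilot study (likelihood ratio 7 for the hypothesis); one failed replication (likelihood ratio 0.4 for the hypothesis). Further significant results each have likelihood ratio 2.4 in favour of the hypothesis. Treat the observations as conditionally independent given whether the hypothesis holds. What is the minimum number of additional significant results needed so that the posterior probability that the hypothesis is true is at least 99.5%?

13

Prior odds = 0.00125/0.99875 = 1/799.
Combined Bayes factor of the evidence already in hand = 7 × 0.4 = 2.8.
Odds after that evidence = (1/799) × 2.8 = 14/3995.
Target odds = 0.995/0.005 = 199.
Need 2.4ⁿ ≥ 199 ÷ (14/3995) = 795005/14.
2.4¹² ≈36520.3 falls short of 795005/14 but 2.4¹³ ≈87648.8 reaches it, so n = 13.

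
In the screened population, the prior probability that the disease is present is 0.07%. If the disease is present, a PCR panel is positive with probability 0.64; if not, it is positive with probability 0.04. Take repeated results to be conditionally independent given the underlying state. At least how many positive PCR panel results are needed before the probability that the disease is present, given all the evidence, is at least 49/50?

5

Prior odds = 0.0007/0.9993 = 7/9993.
Likelihood ratio of a positive = 0.64/0.04 = 16.
Target odds: 0.98 ÷ 0.02 = 49.
Require 16ⁿ ≥ 49 ÷ (7/9993) = 69951.
16⁴ = 65536 falls short of 69951 but 16⁵ = 1048576 reaches it, so n = 5.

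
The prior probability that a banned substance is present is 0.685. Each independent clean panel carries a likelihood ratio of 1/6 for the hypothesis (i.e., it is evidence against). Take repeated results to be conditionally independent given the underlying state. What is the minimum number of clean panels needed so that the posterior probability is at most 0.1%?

Prior odds: 0.685 ÷ 0.315 = 137/63.
Likelihood ratio per clean panel = 1/6.
Target odds: 0.001 ÷ 0.999 = 1/999.
Need (137/63) × (1/6)ⁿ ≤ 1/999, i.e. (1/6)ⁿ ≤ 7/15207.
(1/6)⁴ = 1/1296 is still above 7/15207 but (1/6)⁵ = 1/7776 is at or below it, so n = 5.

5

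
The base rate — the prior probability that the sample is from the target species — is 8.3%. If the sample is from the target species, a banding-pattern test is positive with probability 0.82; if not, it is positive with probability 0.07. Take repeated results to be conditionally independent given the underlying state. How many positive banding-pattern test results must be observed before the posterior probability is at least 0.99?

Prior odds: 0.083 ÷ 0.917 = 83/917.
Likelihood ratio of a positive = 0.82/0.07 = 82/7.
Target posterior odds = 0.99/0.01 = 99.
Need (83/917) × (82/7)ⁿ ≥ 99, i.e. (82/7)ⁿ ≥ 90783/83.
(82/7)² = 6724/49 falls short of 90783/83 but (82/7)³ = 551368/343 reaches it, so n = 3.

3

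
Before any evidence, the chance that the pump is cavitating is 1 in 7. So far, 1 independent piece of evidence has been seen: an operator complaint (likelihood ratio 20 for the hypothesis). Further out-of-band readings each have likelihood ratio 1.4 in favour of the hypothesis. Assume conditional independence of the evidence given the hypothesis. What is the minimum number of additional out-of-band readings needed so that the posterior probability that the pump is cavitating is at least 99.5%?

13

Prior odds = (1/7)/(6/7) = 1/6.
Bayes factor of the evidence already in hand = 20.
Odds after that evidence = (1/6) × 20 = 10/3.
Target odds = 0.995/0.005 = 199.
Need 1.4ⁿ ≥ 199 ÷ (10/3) = 59.7.
1.4¹² ≈56.6939 falls short of 59.7 but 1.4¹³ ≈79.3715 reaches it, so n = 13.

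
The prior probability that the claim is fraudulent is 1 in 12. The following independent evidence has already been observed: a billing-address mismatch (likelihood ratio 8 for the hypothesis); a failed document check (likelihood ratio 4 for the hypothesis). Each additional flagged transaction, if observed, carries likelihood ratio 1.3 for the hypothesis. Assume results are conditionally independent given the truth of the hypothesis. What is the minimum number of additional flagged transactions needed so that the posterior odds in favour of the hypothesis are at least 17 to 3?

3

Prior odds = (1/12)/(11/12) = 1/11.
Combined Bayes factor of the evidence already in hand = 8 × 4 = 32.
Odds after that evidence = (1/11) × 32 = 32/11.
Target odds = 17/3.
Need 1.3ⁿ ≥ 17/3 ÷ (32/11) = 187/96.
1.3² = 1.69 falls short of 187/96 but 1.3³ = 2.197 reaches it, so n = 3.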